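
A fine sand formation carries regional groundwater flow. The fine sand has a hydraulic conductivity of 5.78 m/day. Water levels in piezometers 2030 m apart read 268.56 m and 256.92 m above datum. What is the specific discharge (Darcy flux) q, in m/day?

0.0331

Hydraulic gradient i = (268.56 − 256.92) / 2030 = 11.64 / 2030 = 0.005734.
Specific discharge q = K · i = 5.780 × 0.005734 = 0.03314 m/day.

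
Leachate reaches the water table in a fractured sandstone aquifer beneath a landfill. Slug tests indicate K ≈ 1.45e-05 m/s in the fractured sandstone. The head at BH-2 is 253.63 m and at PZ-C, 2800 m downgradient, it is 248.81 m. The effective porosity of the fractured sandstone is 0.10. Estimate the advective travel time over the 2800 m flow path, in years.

355

Convert K: 1.45e-05 m/s × 86400 = 1.253 m/day.
Hydraulic gradient i = (253.63 − 248.81) / 2800 = 4.82 / 2800 = 0.001721.
Darcy flux q = K · i = 1.253 × 0.001721 = 0.002157 m/day.
Seepage velocity v = q / n_e = 0.002157 / 0.10 = 0.02157 m/day.
Travel time t = L / v = 2800 / 0.02157 = 1.298e+05 days = 355.5 years.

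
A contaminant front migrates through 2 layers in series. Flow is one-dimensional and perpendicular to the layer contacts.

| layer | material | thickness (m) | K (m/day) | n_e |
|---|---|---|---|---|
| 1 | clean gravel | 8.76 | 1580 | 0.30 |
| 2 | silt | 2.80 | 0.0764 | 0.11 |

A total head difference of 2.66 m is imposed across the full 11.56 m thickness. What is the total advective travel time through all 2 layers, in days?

40.5

With flow normal to the layers, continuity requires the same specific discharge q through every layer.
Σ(b_i/K_i) = 8.76/1580 + 2.80/0.0764 = 36.65 d.
q = Δh / Σ(b_i/K_i) = 2.66 / 36.65 = 0.07257 m/day.
In each layer the seepage velocity is v_i = q/n_i, so the layer transit time is t_i = b_i·n_i / q:
  layer 1 (clean gravel): t_1 = 8.76 × 0.30 / 0.07257 = 36.21 d
  layer 2 (silt): t_2 = 2.80 × 0.11 / 0.07257 = 4.244 d
Total t = Σ t_i = 40.46 days.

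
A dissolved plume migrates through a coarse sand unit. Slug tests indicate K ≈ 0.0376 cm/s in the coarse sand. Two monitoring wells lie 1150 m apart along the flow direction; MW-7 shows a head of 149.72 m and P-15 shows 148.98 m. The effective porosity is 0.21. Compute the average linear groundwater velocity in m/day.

0.0995

Convert K: 0.0376 cm/s × 864 = 32.49 m/day.
Hydraulic gradient i = (149.72 − 148.98) / 1150 = 0.74 / 1150 = 0.0006435.
Darcy flux q = K · i = 32.49 × 0.0006435 = 0.02090 m/day.
Seepage velocity v = q / n_e = 0.02090 / 0.21 = 0.09954 m/day.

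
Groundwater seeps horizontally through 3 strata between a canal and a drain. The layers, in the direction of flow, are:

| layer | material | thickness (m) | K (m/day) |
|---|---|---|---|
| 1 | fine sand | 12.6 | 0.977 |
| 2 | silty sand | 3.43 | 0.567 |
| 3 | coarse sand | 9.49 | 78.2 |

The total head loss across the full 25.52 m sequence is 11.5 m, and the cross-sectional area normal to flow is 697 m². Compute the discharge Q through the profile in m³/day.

420

Flow is perpendicular to layering, so the layers act in series and the equivalent K is the thickness-weighted harmonic mean.
Total thickness L = 12.6 + 3.43 + 9.49 = 25.52 m.
Σ(b_i/K_i) = 12.6/0.977 + 3.43/0.567 + 9.49/78.2 = 19.07 d.
K_eq = L / Σ(b_i/K_i) = 25.52 / 19.07 = 1.338 m/day.
Q = K_eq · A · (Δh/L) = 1.338 × 697 × (11.5/25.52) = 420.4 m³/day.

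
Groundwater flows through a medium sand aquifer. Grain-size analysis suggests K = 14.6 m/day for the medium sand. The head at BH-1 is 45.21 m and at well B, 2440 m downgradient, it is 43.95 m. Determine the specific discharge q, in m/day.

Hydraulic gradient i = (45.21 − 43.95) / 2440 = 1.26 / 2440 = 0.0005164.
Specific discharge q = K · i = 14.60 × 0.0005164 = 0.007539 m/day.

0.00754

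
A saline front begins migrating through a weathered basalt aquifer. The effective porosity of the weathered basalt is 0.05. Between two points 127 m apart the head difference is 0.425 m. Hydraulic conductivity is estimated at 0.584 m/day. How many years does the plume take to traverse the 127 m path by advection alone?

8.90

Hydraulic gradient i = Δh / L = 0.425 / 127 = 0.003346.
Darcy flux q = K · i = 0.5840 × 0.003346 = 0.001954 m/day.
Seepage velocity v = q / n_e = 0.001954 / 0.05 = 0.03909 m/day.
Travel time t = L / v = 127 / 0.03909 = 3249 days = 8.896 years.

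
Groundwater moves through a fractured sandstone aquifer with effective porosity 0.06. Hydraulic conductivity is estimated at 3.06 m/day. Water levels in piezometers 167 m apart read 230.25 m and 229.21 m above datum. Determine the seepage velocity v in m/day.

0.318

Hydraulic gradient i = (230.25 − 229.21) / 167 = 1.04 / 167 = 0.006228.
Darcy flux q = K · i = 3.060 × 0.006228 = 0.01906 m/day.
Seepage velocity v = q / n_e = 0.01906 / 0.06 = 0.3176 m/day.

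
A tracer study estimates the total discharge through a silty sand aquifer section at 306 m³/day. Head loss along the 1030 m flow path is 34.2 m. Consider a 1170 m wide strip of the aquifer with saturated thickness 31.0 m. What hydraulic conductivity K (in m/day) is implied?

0.254

Cross-sectional area A = 1170 × 31.0 = 36270 m².
Hydraulic gradient i = Δh / L = 34.2 / 1030 = 0.03320.
From Q = K·A·i, K = Q / (A·i) = 306 / (36270 × 0.03320) = 0.2541 m/day.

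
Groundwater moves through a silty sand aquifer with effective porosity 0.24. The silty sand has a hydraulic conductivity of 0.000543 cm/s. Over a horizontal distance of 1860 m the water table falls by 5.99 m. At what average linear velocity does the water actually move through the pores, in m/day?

Convert K: 0.000543 cm/s × 864 = 0.4692 m/day.
Hydraulic gradient i = Δh / L = 5.99 / 1860 = 0.003220.
Darcy flux q = K · i = 0.4692 × 0.003220 = 0.001511 m/day.
Seepage velocity v = q / n_e = 0.001511 / 0.24 = 0.006295 m/day.

0.00630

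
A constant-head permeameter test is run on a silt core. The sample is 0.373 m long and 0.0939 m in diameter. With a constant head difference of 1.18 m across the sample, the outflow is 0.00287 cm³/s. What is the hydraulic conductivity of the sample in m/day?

0.0113

Cross-sectional area A = π·(d/2)² = π × (0.0939/2)² = 0.006925 m².
Convert discharge: 0.00287 cm³/s = 2.870e-09 m³/s.
Darcy's law rearranged: K = Q·L / (A·Δh) = 2.870e-09 × 0.373 / (0.006925 × 1.18) = 1.310e-07 m/s = 0.01132 m/day.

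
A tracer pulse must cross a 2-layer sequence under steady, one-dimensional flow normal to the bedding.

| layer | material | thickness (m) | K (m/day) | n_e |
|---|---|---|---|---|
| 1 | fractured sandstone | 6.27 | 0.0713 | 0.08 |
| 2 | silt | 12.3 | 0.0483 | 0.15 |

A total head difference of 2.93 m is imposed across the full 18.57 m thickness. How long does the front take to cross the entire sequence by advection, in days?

274

With flow normal to the layers, continuity requires the same specific discharge q through every layer.
Σ(b_i/K_i) = 6.27/0.0713 + 12.3/0.0483 = 342.6 d.
q = Δh / Σ(b_i/K_i) = 2.93 / 342.6 = 0.008552 m/day.
In each layer the seepage velocity is v_i = q/n_i, so the layer transit time is t_i = b_i·n_i / q:
  layer 1 (fractured sandstone): t_1 = 6.27 × 0.08 / 0.008552 = 58.65 d
  layer 2 (silt): t_2 = 12.3 × 0.15 / 0.008552 = 215.7 d
Total t = Σ t_i = 274.4 days.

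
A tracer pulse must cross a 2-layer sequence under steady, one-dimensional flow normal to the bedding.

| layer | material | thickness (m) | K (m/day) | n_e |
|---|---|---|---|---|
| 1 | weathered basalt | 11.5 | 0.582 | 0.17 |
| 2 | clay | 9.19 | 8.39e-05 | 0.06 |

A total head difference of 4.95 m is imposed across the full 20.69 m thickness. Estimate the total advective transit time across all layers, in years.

With flow normal to the layers, continuity requires the same specific discharge q through every layer.
Σ(b_i/K_i) = 11.5/0.582 + 9.19/8.39e-05 = 1.096e+05 d.
q = Δh / Σ(b_i/K_i) = 4.95 / 1.096e+05 = 4.518e-05 m/day.
In each layer the seepage velocity is v_i = q/n_i, so the layer transit time is t_i = b_i·n_i / q:
  layer 1 (weathered basalt): t_1 = 11.5 × 0.17 / 4.518e-05 = 43269 d
  layer 2 (clay): t_2 = 9.19 × 0.06 / 4.518e-05 = 12204 d
Total t = Σ t_i = 55472 days = 151.9 years.

152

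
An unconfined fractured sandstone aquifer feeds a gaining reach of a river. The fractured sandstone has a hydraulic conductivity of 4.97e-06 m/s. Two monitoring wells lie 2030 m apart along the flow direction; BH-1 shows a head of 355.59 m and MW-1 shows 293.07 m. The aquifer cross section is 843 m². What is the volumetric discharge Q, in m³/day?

Convert K: 4.97e-06 m/s × 86400 = 0.4294 m/day.
Hydraulic gradient i = (355.59 − 293.07) / 2030 = 62.52 / 2030 = 0.03080.
Darcy's law: Q = K · A · i = 0.4294 × 843.0 × 0.03080 = 11.15 m³/day.

11.1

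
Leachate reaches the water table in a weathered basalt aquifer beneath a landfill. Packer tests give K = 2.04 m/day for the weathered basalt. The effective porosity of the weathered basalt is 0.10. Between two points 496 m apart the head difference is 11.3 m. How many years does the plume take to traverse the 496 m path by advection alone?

Hydraulic gradient i = Δh / L = 11.3 / 496 = 0.02278.
Darcy flux q = K · i = 2.040 × 0.02278 = 0.04648 m/day.
Seepage velocity v = q / n_e = 0.04648 / 0.10 = 0.4648 m/day.
Travel time t = L / v = 496 / 0.4648 = 1067 days = 2.922 years.

2.92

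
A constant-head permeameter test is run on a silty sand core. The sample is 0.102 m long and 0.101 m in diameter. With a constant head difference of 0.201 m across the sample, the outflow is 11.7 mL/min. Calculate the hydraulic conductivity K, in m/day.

1.07

Cross-sectional area A = π·(d/2)² = π × (0.101/2)² = 0.008012 m².
Convert discharge: 11.7 mL/min = 1.950e-07 m³/s.
Darcy's law rearranged: K = Q·L / (A·Δh) = 1.950e-07 × 0.102 / (0.008012 × 0.201) = 1.235e-05 m/s = 1.067 m/day.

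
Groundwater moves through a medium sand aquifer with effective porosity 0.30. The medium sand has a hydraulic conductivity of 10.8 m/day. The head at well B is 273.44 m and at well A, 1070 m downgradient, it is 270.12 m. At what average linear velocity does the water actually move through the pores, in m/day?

0.112

Hydraulic gradient i = (273.44 − 270.12) / 1070 = 3.32 / 1070 = 0.003103.
Darcy flux q = K · i = 10.80 × 0.003103 = 0.03351 m/day.
Seepage velocity v = q / n_e = 0.03351 / 0.30 = 0.1117 m/day.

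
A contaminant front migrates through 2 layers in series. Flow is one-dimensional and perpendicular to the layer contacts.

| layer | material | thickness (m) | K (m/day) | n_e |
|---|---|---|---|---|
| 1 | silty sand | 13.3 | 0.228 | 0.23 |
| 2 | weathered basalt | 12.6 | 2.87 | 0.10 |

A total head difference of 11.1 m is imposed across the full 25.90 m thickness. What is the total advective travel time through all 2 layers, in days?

With flow normal to the layers, continuity requires the same specific discharge q through every layer.
Σ(b_i/K_i) = 13.3/0.228 + 12.6/2.87 = 62.72 d.
q = Δh / Σ(b_i/K_i) = 11.1 / 62.72 = 0.1770 m/day.
In each layer the seepage velocity is v_i = q/n_i, so the layer transit time is t_i = b_i·n_i / q:
  layer 1 (silty sand): t_1 = 13.3 × 0.23 / 0.1770 = 17.29 d
  layer 2 (weathered basalt): t_2 = 12.6 × 0.10 / 0.1770 = 7.120 d
Total t = Σ t_i = 24.41 days.

24.4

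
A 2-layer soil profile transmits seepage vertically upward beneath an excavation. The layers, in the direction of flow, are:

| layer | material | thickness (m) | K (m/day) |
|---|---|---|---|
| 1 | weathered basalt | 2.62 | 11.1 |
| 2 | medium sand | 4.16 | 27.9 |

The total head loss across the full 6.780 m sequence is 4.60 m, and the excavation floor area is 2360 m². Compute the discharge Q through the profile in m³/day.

Flow is perpendicular to layering, so the layers act in series and the equivalent K is the thickness-weighted harmonic mean.
Total thickness L = 2.62 + 4.16 = 6.780 m.
Σ(b_i/K_i) = 2.62/11.1 + 4.16/27.9 = 0.3851 d.
K_eq = L / Σ(b_i/K_i) = 6.780 / 0.3851 = 17.60 m/day.
Q = K_eq · A · (Δh/L) = 17.60 × 2360 × (4.60/6.780) = 28187 m³/day.

28200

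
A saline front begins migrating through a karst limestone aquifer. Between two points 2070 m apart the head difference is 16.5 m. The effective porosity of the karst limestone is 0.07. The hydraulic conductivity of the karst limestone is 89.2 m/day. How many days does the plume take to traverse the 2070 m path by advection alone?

Hydraulic gradient i = Δh / L = 16.5 / 2070 = 0.007971.
Darcy flux q = K · i = 89.20 × 0.007971 = 0.7110 m/day.
Seepage velocity v = q / n_e = 0.7110 / 0.07 = 10.16 m/day.
Travel time t = L / v = 2070 / 10.16 = 203.8 days.

204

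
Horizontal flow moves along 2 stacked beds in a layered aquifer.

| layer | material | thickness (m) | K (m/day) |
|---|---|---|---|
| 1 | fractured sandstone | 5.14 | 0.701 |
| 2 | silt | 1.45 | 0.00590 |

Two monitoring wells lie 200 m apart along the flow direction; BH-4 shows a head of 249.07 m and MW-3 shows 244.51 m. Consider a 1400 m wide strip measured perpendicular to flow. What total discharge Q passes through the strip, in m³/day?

115

Flow is parallel to layering, so each bed carries its own Darcy discharge and the transmissivities add.
Σ(K_i·b_i) = 0.701×5.14 + 0.00590×1.45 = 3.612 m²/day.
Hydraulic gradient i = (249.07 − 244.51) / 200 = 4.56 / 200 = 0.02280.
Q = Σ(K_i·b_i) · W · i = 3.612 × 1400 × 0.02280 = 115.3 m³/day.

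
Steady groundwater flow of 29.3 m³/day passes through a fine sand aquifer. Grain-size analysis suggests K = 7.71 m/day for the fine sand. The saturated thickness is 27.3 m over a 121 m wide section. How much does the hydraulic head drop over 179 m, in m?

Cross-sectional area A = 121 × 27.3 = 3303 m².
From Q = K·A·i, i = Q / (K·A) = 29.3 / (7.710 × 3303) = 0.001150.
Head loss Δh = i · L = 0.001150 × 179 = 0.2059 m.

0.206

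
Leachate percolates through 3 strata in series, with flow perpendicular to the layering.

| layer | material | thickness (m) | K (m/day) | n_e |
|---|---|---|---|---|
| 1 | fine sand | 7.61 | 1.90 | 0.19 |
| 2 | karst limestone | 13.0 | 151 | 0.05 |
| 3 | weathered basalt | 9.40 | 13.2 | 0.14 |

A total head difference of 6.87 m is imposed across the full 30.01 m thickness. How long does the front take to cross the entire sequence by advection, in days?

2.39

With flow normal to the layers, continuity requires the same specific discharge q through every layer.
Σ(b_i/K_i) = 7.61/1.90 + 13.0/151 + 9.40/13.2 = 4.803 d.
q = Δh / Σ(b_i/K_i) = 6.87 / 4.803 = 1.430 m/day.
In each layer the seepage velocity is v_i = q/n_i, so the layer transit time is t_i = b_i·n_i / q:
  layer 1 (fine sand): t_1 = 7.61 × 0.19 / 1.430 = 1.011 d
  layer 2 (karst limestone): t_2 = 13.0 × 0.05 / 1.430 = 0.4545 d
  layer 3 (weathered basalt): t_3 = 9.40 × 0.14 / 1.430 = 0.9201 d
Total t = Σ t_i = 2.386 days.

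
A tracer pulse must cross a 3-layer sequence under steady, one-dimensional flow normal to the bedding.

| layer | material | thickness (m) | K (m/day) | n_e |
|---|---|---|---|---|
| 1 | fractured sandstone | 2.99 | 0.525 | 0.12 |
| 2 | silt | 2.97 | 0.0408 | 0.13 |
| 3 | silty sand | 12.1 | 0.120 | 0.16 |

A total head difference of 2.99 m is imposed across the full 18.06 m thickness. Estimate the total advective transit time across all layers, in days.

161

With flow normal to the layers, continuity requires the same specific discharge q through every layer.
Σ(b_i/K_i) = 2.99/0.525 + 2.97/0.0408 + 12.1/0.120 = 179.3 d.
q = Δh / Σ(b_i/K_i) = 2.99 / 179.3 = 0.01667 m/day.
In each layer the seepage velocity is v_i = q/n_i, so the layer transit time is t_i = b_i·n_i / q:
  layer 1 (fractured sandstone): t_1 = 2.99 × 0.12 / 0.01667 = 21.52 d
  layer 2 (silt): t_2 = 2.97 × 0.13 / 0.01667 = 23.16 d
  layer 3 (silty sand): t_3 = 12.1 × 0.16 / 0.01667 = 116.1 d
Total t = Σ t_i = 160.8 days.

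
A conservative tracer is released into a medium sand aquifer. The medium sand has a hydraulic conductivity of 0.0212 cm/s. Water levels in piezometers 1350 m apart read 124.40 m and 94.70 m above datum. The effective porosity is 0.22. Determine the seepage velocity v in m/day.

Convert K: 0.0212 cm/s × 864 = 18.32 m/day.
Hydraulic gradient i = (124.40 − 94.70) / 1350 = 29.7 / 1350 = 0.02200.
Darcy flux q = K · i = 18.32 × 0.02200 = 0.4030 m/day.
Seepage velocity v = q / n_e = 0.4030 / 0.22 = 1.832 m/day.

1.83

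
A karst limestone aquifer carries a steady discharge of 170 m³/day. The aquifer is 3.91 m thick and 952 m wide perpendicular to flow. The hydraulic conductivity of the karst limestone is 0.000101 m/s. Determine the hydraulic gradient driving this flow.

Convert K: 0.000101 m/s × 86400 = 8.726 m/day.
Cross-sectional area A = 952 × 3.91 = 3722 m².
From Q = K·A·i, i = Q / (K·A) = 170 / (8.726 × 3722) = 0.005234.

0.00523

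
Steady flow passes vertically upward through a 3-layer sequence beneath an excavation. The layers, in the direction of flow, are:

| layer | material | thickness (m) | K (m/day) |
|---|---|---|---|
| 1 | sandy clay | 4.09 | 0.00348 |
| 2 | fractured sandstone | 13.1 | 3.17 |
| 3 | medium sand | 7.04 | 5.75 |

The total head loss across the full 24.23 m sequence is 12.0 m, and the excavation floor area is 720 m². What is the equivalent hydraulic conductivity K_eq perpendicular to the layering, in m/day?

Flow is perpendicular to layering, so the layers act in series and the equivalent K is the thickness-weighted harmonic mean.
Total thickness L = 4.09 + 13.1 + 7.04 = 24.23 m.
Σ(b_i/K_i) = 4.09/0.00348 + 13.1/3.17 + 7.04/5.75 = 1181 d.
K_eq = L / Σ(b_i/K_i) = 24.23 / 1181 = 0.02052 m/day.

0.0205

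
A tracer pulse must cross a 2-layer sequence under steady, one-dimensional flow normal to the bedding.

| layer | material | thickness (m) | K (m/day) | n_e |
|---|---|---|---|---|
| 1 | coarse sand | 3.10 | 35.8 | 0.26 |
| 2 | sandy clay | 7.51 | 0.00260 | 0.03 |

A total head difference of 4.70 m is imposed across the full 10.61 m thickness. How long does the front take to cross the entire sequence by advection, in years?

1.74

With flow normal to the layers, continuity requires the same specific discharge q through every layer.
Σ(b_i/K_i) = 3.10/35.8 + 7.51/0.00260 = 2889 d.
q = Δh / Σ(b_i/K_i) = 4.70 / 2889 = 0.001627 m/day.
In each layer the seepage velocity is v_i = q/n_i, so the layer transit time is t_i = b_i·n_i / q:
  layer 1 (coarse sand): t_1 = 3.10 × 0.26 / 0.001627 = 495.4 d
  layer 2 (sandy clay): t_2 = 7.51 × 0.03 / 0.001627 = 138.5 d
Total t = Σ t_i = 633.8 days = 1.735 years.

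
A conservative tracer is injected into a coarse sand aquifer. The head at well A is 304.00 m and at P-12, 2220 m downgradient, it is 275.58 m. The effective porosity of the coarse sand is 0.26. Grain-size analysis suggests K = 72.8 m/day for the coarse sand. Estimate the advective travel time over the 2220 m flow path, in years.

Hydraulic gradient i = (304.00 − 275.58) / 2220 = 28.42 / 2220 = 0.01280.
Darcy flux q = K · i = 72.80 × 0.01280 = 0.9320 m/day.
Seepage velocity v = q / n_e = 0.9320 / 0.26 = 3.585 m/day.
Travel time t = L / v = 2220 / 3.585 = 619.3 days = 1.696 years.

1.70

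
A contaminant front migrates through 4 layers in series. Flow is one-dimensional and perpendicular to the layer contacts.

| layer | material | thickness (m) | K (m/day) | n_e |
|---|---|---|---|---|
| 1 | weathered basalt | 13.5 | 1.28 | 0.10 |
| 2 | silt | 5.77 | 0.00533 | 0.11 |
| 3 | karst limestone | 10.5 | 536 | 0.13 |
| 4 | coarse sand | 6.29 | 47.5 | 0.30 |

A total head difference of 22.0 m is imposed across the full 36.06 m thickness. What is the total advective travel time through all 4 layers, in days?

260

With flow normal to the layers, continuity requires the same specific discharge q through every layer.
Σ(b_i/K_i) = 13.5/1.28 + 5.77/0.00533 + 10.5/536 + 6.29/47.5 = 1093 d.
q = Δh / Σ(b_i/K_i) = 22.0 / 1093 = 0.02012 m/day.
In each layer the seepage velocity is v_i = q/n_i, so the layer transit time is t_i = b_i·n_i / q:
  layer 1 (weathered basalt): t_1 = 13.5 × 0.10 / 0.02012 = 67.09 d
  layer 2 (silt): t_2 = 5.77 × 0.11 / 0.02012 = 31.54 d
  layer 3 (karst limestone): t_3 = 10.5 × 0.13 / 0.02012 = 67.83 d
  layer 4 (coarse sand): t_4 = 6.29 × 0.30 / 0.02012 = 93.77 d
Total t = Σ t_i = 260.2 days.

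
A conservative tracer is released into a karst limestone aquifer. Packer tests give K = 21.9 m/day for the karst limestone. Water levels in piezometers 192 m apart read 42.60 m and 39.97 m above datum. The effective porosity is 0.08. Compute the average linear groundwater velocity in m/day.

Hydraulic gradient i = (42.60 − 39.97) / 192 = 2.63 / 192 = 0.01370.
Darcy flux q = K · i = 21.90 × 0.01370 = 0.3000 m/day.
Seepage velocity v = q / n_e = 0.3000 / 0.08 = 3.750 m/day.

3.75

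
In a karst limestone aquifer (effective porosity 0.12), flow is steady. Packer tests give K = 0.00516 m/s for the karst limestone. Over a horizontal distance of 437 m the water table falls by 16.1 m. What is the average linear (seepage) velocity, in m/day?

Convert K: 0.00516 m/s × 86400 = 445.8 m/day.
Hydraulic gradient i = Δh / L = 16.1 / 437 = 0.03684.
Darcy flux q = K · i = 445.8 × 0.03684 = 16.43 m/day.
Seepage velocity v = q / n_e = 16.43 / 0.12 = 136.9 m/day.

137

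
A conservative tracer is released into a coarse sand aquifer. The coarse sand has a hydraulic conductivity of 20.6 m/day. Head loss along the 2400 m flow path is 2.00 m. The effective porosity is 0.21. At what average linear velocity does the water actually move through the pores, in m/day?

Hydraulic gradient i = Δh / L = 2.00 / 2400 = 0.0008333.
Darcy flux q = K · i = 20.60 × 0.0008333 = 0.01717 m/day.
Seepage velocity v = q / n_e = 0.01717 / 0.21 = 0.08175 m/day.

0.0817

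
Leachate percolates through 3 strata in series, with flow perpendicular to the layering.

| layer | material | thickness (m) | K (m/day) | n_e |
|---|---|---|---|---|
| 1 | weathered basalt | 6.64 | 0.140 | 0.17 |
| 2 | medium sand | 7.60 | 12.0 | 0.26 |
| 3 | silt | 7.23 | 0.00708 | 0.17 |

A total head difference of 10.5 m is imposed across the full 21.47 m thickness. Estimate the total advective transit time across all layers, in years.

1.21

With flow normal to the layers, continuity requires the same specific discharge q through every layer.
Σ(b_i/K_i) = 6.64/0.140 + 7.60/12.0 + 7.23/0.00708 = 1069 d.
q = Δh / Σ(b_i/K_i) = 10.5 / 1069 = 0.009820 m/day.
In each layer the seepage velocity is v_i = q/n_i, so the layer transit time is t_i = b_i·n_i / q:
  layer 1 (weathered basalt): t_1 = 6.64 × 0.17 / 0.009820 = 114.9 d
  layer 2 (medium sand): t_2 = 7.60 × 0.26 / 0.009820 = 201.2 d
  layer 3 (silt): t_3 = 7.23 × 0.17 / 0.009820 = 125.2 d
Total t = Σ t_i = 441.3 days = 1.208 years.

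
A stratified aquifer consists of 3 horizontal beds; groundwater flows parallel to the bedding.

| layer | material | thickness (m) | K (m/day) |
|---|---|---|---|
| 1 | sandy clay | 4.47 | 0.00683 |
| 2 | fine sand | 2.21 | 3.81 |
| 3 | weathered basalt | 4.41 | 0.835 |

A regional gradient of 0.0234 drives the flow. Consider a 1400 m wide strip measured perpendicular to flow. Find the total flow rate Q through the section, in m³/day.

397

Flow is parallel to layering, so each bed carries its own Darcy discharge and the transmissivities add.
Σ(K_i·b_i) = 0.00683×4.47 + 3.81×2.21 + 0.835×4.41 = 12.13 m²/day.
Hydraulic gradient i = 0.0234.
Q = Σ(K_i·b_i) · W · i = 12.13 × 1400 × 0.02340 = 397.5 m³/day.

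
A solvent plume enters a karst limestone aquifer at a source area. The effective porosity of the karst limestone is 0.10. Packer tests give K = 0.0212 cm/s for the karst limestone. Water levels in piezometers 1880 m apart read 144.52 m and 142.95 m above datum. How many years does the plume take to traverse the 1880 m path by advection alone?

33.6

Convert K: 0.0212 cm/s × 864 = 18.32 m/day.
Hydraulic gradient i = (144.52 − 142.95) / 1880 = 1.57 / 1880 = 0.0008351.
Darcy flux q = K · i = 18.32 × 0.0008351 = 0.01530 m/day.
Seepage velocity v = q / n_e = 0.01530 / 0.10 = 0.1530 m/day.
Travel time t = L / v = 1880 / 0.1530 = 12290 days = 33.65 years.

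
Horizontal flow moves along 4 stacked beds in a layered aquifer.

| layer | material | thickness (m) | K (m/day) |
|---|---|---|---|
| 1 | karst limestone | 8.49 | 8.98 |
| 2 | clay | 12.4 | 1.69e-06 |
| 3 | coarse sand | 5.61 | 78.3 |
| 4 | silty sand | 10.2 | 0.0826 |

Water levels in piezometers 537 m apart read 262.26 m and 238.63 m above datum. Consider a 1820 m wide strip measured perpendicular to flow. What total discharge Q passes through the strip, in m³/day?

Flow is parallel to layering, so each bed carries its own Darcy discharge and the transmissivities add.
Σ(K_i·b_i) = 8.98×8.49 + 1.69e-06×12.4 + 78.3×5.61 + 0.0826×10.2 = 516.3 m²/day.
Hydraulic gradient i = (262.26 − 238.63) / 537 = 23.63 / 537 = 0.04400.
Q = Σ(K_i·b_i) · W · i = 516.3 × 1820 × 0.04400 = 41352 m³/day.

41400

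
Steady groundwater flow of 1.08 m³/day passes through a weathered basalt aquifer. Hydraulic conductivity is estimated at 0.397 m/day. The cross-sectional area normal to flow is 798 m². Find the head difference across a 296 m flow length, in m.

1.01

From Q = K·A·i, i = Q / (K·A) = 1.08 / (0.3970 × 798.0) = 0.003409.
Head loss Δh = i · L = 0.003409 × 296 = 1.009 m.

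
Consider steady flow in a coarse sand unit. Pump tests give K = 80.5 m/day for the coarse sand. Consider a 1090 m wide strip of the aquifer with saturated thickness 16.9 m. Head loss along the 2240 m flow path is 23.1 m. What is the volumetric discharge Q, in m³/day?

15300

Cross-sectional area A = 1090 × 16.9 = 18421 m².
Hydraulic gradient i = Δh / L = 23.1 / 2240 = 0.01031.
Darcy's law: Q = K · A · i = 80.50 × 18421 × 0.01031 = 15292 m³/day.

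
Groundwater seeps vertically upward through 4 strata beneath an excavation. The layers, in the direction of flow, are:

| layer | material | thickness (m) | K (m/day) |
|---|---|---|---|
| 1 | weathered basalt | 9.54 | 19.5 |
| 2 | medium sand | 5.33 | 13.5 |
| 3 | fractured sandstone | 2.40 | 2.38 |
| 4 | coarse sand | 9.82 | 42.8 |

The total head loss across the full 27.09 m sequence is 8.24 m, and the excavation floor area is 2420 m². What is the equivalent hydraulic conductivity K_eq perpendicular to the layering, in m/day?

Flow is perpendicular to layering, so the layers act in series and the equivalent K is the thickness-weighted harmonic mean.
Total thickness L = 9.54 + 5.33 + 2.40 + 9.82 = 27.09 m.
Σ(b_i/K_i) = 9.54/19.5 + 5.33/13.5 + 2.40/2.38 + 9.82/42.8 = 2.122 d.
K_eq = L / Σ(b_i/K_i) = 27.09 / 2.122 = 12.77 m/day.

12.8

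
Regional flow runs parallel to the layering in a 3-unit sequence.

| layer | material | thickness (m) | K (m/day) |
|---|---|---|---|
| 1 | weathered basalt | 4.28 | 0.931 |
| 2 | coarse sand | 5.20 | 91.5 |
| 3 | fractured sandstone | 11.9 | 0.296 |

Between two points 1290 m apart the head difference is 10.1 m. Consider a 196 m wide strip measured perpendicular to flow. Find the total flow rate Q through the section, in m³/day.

Flow is parallel to layering, so each bed carries its own Darcy discharge and the transmissivities add.
Σ(K_i·b_i) = 0.931×4.28 + 91.5×5.20 + 0.296×11.9 = 483.3 m²/day.
Hydraulic gradient i = Δh / L = 10.1 / 1290 = 0.007829.
Q = Σ(K_i·b_i) · W · i = 483.3 × 196 × 0.007829 = 741.7 m³/day.

742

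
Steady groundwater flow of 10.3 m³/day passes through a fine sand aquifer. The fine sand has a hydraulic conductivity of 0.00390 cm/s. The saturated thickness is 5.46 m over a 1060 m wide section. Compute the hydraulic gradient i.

Convert K: 0.00390 cm/s × 864 = 3.370 m/day.
Cross-sectional area A = 1060 × 5.46 = 5788 m².
From Q = K·A·i, i = Q / (K·A) = 10.3 / (3.370 × 5788) = 0.0005282.

0.000528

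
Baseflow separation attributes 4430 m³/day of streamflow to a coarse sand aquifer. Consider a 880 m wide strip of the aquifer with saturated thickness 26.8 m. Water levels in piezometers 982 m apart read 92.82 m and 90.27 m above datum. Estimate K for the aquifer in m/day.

72.3

Cross-sectional area A = 880 × 26.8 = 23584 m².
Hydraulic gradient i = (92.82 − 90.27) / 982 = 2.55 / 982 = 0.002597.
From Q = K·A·i, K = Q / (A·i) = 4430 / (23584 × 0.002597) = 72.34 m/day.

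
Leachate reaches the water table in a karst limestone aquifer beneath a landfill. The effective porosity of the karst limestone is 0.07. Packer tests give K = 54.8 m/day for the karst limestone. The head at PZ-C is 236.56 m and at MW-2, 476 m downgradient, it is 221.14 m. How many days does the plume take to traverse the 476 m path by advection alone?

18.8

Hydraulic gradient i = (236.56 − 221.14) / 476 = 15.42 / 476 = 0.03239.
Darcy flux q = K · i = 54.80 × 0.03239 = 1.775 m/day.
Seepage velocity v = q / n_e = 1.775 / 0.07 = 25.36 m/day.
Travel time t = L / v = 476 / 25.36 = 18.77 days.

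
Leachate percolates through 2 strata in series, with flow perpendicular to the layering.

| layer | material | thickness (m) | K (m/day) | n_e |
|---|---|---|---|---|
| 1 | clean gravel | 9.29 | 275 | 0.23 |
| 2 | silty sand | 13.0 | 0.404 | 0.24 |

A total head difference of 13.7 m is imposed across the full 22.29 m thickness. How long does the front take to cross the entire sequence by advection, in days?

12.4

With flow normal to the layers, continuity requires the same specific discharge q through every layer.
Σ(b_i/K_i) = 9.29/275 + 13.0/0.404 = 32.21 d.
q = Δh / Σ(b_i/K_i) = 13.7 / 32.21 = 0.4253 m/day.
In each layer the seepage velocity is v_i = q/n_i, so the layer transit time is t_i = b_i·n_i / q:
  layer 1 (clean gravel): t_1 = 9.29 × 0.23 / 0.4253 = 5.024 d
  layer 2 (silty sand): t_2 = 13.0 × 0.24 / 0.4253 = 7.336 d
Total t = Σ t_i = 12.36 days.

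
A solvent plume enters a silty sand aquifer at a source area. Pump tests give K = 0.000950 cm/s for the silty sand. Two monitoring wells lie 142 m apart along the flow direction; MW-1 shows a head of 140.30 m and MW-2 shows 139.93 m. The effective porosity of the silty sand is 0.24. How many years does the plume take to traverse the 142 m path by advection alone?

Convert K: 0.000950 cm/s × 864 = 0.8208 m/day.
Hydraulic gradient i = (140.30 − 139.93) / 142 = 0.37 / 142 = 0.002606.
Darcy flux q = K · i = 0.8208 × 0.002606 = 0.002139 m/day.
Seepage velocity v = q / n_e = 0.002139 / 0.24 = 0.008911 m/day.
Travel time t = L / v = 142 / 0.008911 = 15935 days = 43.63 years.

43.6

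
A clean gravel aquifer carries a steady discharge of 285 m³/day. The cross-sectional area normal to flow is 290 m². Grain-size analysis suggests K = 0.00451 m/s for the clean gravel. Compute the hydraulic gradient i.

Convert K: 0.00451 m/s × 86400 = 389.7 m/day.
From Q = K·A·i, i = Q / (K·A) = 285 / (389.7 × 290.0) = 0.002522.

0.00252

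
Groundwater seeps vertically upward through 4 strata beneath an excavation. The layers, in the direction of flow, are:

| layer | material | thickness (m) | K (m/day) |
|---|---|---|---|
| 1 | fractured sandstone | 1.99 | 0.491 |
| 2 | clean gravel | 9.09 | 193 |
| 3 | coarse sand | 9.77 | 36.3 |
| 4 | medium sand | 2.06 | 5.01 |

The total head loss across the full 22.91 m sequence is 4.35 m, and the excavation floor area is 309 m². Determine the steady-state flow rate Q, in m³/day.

281

Flow is perpendicular to layering, so the layers act in series and the equivalent K is the thickness-weighted harmonic mean.
Total thickness L = 1.99 + 9.09 + 9.77 + 2.06 = 22.91 m.
Σ(b_i/K_i) = 1.99/0.491 + 9.09/193 + 9.77/36.3 + 2.06/5.01 = 4.780 d.
K_eq = L / Σ(b_i/K_i) = 22.91 / 4.780 = 4.793 m/day.
Q = K_eq · A · (Δh/L) = 4.793 × 309 × (4.35/22.91) = 281.2 m³/day.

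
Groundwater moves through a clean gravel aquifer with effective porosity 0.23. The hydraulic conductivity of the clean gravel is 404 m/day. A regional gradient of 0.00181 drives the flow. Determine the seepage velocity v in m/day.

Hydraulic gradient i = 0.00181.
Darcy flux q = K · i = 404.0 × 0.001810 = 0.7312 m/day.
Seepage velocity v = q / n_e = 0.7312 / 0.23 = 3.179 m/day.

3.18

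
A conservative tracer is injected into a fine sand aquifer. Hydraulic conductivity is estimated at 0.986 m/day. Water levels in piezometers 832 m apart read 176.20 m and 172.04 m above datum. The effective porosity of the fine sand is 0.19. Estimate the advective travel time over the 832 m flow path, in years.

87.8

Hydraulic gradient i = (176.20 − 172.04) / 832 = 4.16 / 832 = 0.005000.
Darcy flux q = K · i = 0.9860 × 0.005000 = 0.004930 m/day.
Seepage velocity v = q / n_e = 0.004930 / 0.19 = 0.02595 m/day.
Travel time t = L / v = 832 / 0.02595 = 32065 days = 87.79 years.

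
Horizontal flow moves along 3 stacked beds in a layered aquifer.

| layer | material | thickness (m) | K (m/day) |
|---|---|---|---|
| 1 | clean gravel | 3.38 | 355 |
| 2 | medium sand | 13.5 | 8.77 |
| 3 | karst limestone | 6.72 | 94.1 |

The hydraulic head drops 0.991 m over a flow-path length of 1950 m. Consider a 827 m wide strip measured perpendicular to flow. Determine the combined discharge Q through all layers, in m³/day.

Flow is parallel to layering, so each bed carries its own Darcy discharge and the transmissivities add.
Σ(K_i·b_i) = 355×3.38 + 8.77×13.5 + 94.1×6.72 = 1951 m²/day.
Hydraulic gradient i = Δh / L = 0.991 / 1950 = 0.0005082.
Q = Σ(K_i·b_i) · W · i = 1951 × 827 × 0.0005082 = 819.8 m³/day.

820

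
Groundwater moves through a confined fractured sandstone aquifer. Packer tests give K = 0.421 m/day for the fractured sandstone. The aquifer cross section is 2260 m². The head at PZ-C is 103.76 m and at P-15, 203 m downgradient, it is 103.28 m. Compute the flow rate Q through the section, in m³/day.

Hydraulic gradient i = (103.76 − 103.28) / 203 = 0.48 / 203 = 0.002365.
Darcy's law: Q = K · A · i = 0.4210 × 2260 × 0.002365 = 2.250 m³/day.

2.25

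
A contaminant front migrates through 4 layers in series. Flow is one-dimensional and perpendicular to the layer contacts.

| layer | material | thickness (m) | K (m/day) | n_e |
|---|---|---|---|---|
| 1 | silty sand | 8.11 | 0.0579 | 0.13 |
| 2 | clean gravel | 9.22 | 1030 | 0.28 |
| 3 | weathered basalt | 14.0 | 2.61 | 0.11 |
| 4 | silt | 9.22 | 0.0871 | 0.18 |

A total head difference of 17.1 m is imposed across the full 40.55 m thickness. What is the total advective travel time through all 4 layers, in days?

With flow normal to the layers, continuity requires the same specific discharge q through every layer.
Σ(b_i/K_i) = 8.11/0.0579 + 9.22/1030 + 14.0/2.61 + 9.22/0.0871 = 251.3 d.
q = Δh / Σ(b_i/K_i) = 17.1 / 251.3 = 0.06805 m/day.
In each layer the seepage velocity is v_i = q/n_i, so the layer transit time is t_i = b_i·n_i / q:
  layer 1 (silty sand): t_1 = 8.11 × 0.13 / 0.06805 = 15.49 d
  layer 2 (clean gravel): t_2 = 9.22 × 0.28 / 0.06805 = 37.94 d
  layer 3 (weathered basalt): t_3 = 14.0 × 0.11 / 0.06805 = 22.63 d
  layer 4 (silt): t_4 = 9.22 × 0.18 / 0.06805 = 24.39 d
Total t = Σ t_i = 100.5 days.

100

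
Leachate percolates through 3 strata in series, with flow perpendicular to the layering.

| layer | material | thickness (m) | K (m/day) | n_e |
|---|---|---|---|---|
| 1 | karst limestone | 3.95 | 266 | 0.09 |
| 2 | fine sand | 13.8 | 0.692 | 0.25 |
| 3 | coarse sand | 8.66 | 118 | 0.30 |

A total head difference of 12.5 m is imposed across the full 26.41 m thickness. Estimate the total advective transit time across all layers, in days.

With flow normal to the layers, continuity requires the same specific discharge q through every layer.
Σ(b_i/K_i) = 3.95/266 + 13.8/0.692 + 8.66/118 = 20.03 d.
q = Δh / Σ(b_i/K_i) = 12.5 / 20.03 = 0.6241 m/day.
In each layer the seepage velocity is v_i = q/n_i, so the layer transit time is t_i = b_i·n_i / q:
  layer 1 (karst limestone): t_1 = 3.95 × 0.09 / 0.6241 = 0.5697 d
  layer 2 (fine sand): t_2 = 13.8 × 0.25 / 0.6241 = 5.528 d
  layer 3 (coarse sand): t_3 = 8.66 × 0.30 / 0.6241 = 4.163 d
Total t = Σ t_i = 10.26 days.

10.3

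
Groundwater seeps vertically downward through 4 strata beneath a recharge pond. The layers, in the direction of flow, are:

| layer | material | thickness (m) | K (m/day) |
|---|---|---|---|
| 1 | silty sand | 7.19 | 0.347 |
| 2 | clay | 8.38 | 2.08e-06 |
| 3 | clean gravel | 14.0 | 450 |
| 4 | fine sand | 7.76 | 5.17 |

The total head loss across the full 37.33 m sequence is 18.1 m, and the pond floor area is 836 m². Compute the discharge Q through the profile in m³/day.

0.00376

Flow is perpendicular to layering, so the layers act in series and the equivalent K is the thickness-weighted harmonic mean.
Total thickness L = 7.19 + 8.38 + 14.0 + 7.76 = 37.33 m.
Σ(b_i/K_i) = 7.19/0.347 + 8.38/2.08e-06 + 14.0/450 + 7.76/5.17 = 4.029e+06 d.
K_eq = L / Σ(b_i/K_i) = 37.33 / 4.029e+06 = 9.266e-06 m/day.
Q = K_eq · A · (Δh/L) = 9.266e-06 × 836 × (18.1/37.33) = 0.003756 m³/day.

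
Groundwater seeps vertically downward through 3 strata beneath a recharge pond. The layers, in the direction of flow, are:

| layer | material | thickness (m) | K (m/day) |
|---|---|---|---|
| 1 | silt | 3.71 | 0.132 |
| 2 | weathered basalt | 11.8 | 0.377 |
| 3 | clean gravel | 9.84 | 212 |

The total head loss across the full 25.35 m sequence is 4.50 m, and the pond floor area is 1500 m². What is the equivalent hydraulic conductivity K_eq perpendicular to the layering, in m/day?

Flow is perpendicular to layering, so the layers act in series and the equivalent K is the thickness-weighted harmonic mean.
Total thickness L = 3.71 + 11.8 + 9.84 = 25.35 m.
Σ(b_i/K_i) = 3.71/0.132 + 11.8/0.377 + 9.84/212 = 59.45 d.
K_eq = L / Σ(b_i/K_i) = 25.35 / 59.45 = 0.4264 m/day.

0.426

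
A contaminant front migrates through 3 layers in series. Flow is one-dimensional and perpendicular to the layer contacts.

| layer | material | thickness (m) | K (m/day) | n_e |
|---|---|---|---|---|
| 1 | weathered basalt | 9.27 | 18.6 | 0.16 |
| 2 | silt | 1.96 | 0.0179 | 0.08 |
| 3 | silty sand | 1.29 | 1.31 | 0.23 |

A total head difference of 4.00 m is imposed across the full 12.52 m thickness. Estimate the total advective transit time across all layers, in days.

With flow normal to the layers, continuity requires the same specific discharge q through every layer.
Σ(b_i/K_i) = 9.27/18.6 + 1.96/0.0179 + 1.29/1.31 = 111.0 d.
q = Δh / Σ(b_i/K_i) = 4.00 / 111.0 = 0.03604 m/day.
In each layer the seepage velocity is v_i = q/n_i, so the layer transit time is t_i = b_i·n_i / q:
  layer 1 (weathered basalt): t_1 = 9.27 × 0.16 / 0.03604 = 41.15 d
  layer 2 (silt): t_2 = 1.96 × 0.08 / 0.03604 = 4.350 d
  layer 3 (silty sand): t_3 = 1.29 × 0.23 / 0.03604 = 8.232 d
Total t = Σ t_i = 53.73 days.

53.7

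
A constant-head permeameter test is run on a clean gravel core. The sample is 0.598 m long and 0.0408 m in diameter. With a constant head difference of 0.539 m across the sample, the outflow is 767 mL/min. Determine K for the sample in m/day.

937

Cross-sectional area A = π·(d/2)² = π × (0.0408/2)² = 0.001307 m².
Convert discharge: 767 mL/min = 1.278e-05 m³/s.
Darcy's law rearranged: K = Q·L / (A·Δh) = 1.278e-05 × 0.598 / (0.001307 × 0.539) = 0.01085 m/s = 937.3 m/day.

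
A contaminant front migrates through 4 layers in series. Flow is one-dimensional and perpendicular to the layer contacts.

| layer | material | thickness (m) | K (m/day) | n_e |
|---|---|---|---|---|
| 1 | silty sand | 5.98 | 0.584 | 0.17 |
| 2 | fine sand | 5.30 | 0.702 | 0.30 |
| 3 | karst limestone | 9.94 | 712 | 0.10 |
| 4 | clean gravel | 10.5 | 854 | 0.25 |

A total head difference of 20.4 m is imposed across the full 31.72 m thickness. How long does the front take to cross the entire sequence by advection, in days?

With flow normal to the layers, continuity requires the same specific discharge q through every layer.
Σ(b_i/K_i) = 5.98/0.584 + 5.30/0.702 + 9.94/712 + 10.5/854 = 17.82 d.
q = Δh / Σ(b_i/K_i) = 20.4 / 17.82 = 1.145 m/day.
In each layer the seepage velocity is v_i = q/n_i, so the layer transit time is t_i = b_i·n_i / q:
  layer 1 (silty sand): t_1 = 5.98 × 0.17 / 1.145 = 0.8878 d
  layer 2 (fine sand): t_2 = 5.30 × 0.30 / 1.145 = 1.389 d
  layer 3 (karst limestone): t_3 = 9.94 × 0.10 / 1.145 = 0.8681 d
  layer 4 (clean gravel): t_4 = 10.5 × 0.25 / 1.145 = 2.292 d
Total t = Σ t_i = 5.437 days.

5.44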